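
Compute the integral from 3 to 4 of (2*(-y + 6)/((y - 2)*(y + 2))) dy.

Factor the denominator: y**2 - 4 = (y + 2)(y - 2).
Partial fractions: 2*(-y + 6)/((y - 2)*(y + 2)) = -4/(y + 2) + 2/(y - 2).
An antiderivative is F(y) = 2*log(y - 2) - 4*log(y + 2).
Then F(4) - F(3) = (-4*log(3) - 2*log(2)) - (-4*log(5)) = -4*log(3) - 2*log(2) + 4*log(5).

-4*log(3) - 2*log(2) + 4*log(5)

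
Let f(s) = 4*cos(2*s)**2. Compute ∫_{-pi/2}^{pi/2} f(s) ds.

2*pi

Use the identity cos^2(2*s) = (1 + cos(4*s))/2.
An antiderivative is F(s) = 2*s + sin(4*s)/2.
Then F(pi/2) - F(-pi/2) = (pi) - (-pi) = 2*pi.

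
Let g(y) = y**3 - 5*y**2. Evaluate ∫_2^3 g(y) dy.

-185/12

By the power rule, an antiderivative is F(y) = y**4/4 - 5*y**3/3.
Then F(3) - F(2) = (-99/4) - (-28/3) = -185/12.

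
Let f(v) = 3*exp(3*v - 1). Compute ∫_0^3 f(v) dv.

-(1 - exp(9))*exp(-1)

Let u = 3*v - 1, so du = 3 dv. When v = 0, u = -1; when v = 3, u = 8.
The integral becomes ∫ exp(u) du from -1 to 8, with antiderivative exp(u).
Back in v: F(v) = exp(3*v - 1).
Then F(3) - F(0) = (exp(8)) - (exp(-1)) = -(1 - exp(9))*exp(-1).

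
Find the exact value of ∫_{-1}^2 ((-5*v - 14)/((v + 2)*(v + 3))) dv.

-7*log(2) - log(5)

Factor the denominator: v**2 + 5*v + 6 = (v + 3)(v + 2).
Partial fractions: (-5*v - 14)/((v + 2)*(v + 3)) = -1/(v + 3) - 4/(v + 2).
An antiderivative is F(v) = -4*log(v + 2) - log(v + 3).
Then F(2) - F(-1) = (-8*log(2) - log(5)) - (-log(2)) = -7*log(2) - log(5).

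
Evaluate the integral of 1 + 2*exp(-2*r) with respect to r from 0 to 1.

2 - exp(-2)

An antiderivative is F(r) = r - exp(-2*r).
Then F(1) - F(0) = (1 - exp(-2)) - (-1) = 2 - exp(-2).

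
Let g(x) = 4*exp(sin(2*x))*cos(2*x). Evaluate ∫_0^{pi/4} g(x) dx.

Let u = sin(2*x), so du = 2*cos(2*x) dx. When x = 0, u = 0; when x = pi/4, u = 1.
The integral becomes 2·∫ exp(u) du from 0 to 1, with antiderivative 2*exp(u).
Back in x: F(x) = 2*exp(sin(2*x)).
Then F(pi/4) - F(0) = (2*E) - (2) = -2 + 2*E.

-2 + 2*E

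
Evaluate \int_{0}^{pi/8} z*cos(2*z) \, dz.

Integrate by parts once (u = z, dv = cos(2*z) dz).
An antiderivative is F(z) = z*sin(2*z)/2 + cos(2*z)/4.
Then F(pi/8) - F(0) = (sqrt(2)*(pi + 4)/32) - (1/4) = -1/4 + sqrt(2)*pi/32 + sqrt(2)/8.

-1/4 + sqrt(2)*pi/32 + sqrt(2)/8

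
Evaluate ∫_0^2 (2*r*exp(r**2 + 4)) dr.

Let u = r**2 + 4, so du = 2*r dr. When r = 0, u = 4; when r = 2, u = 8.
The integral becomes ∫ exp(u) du from 4 to 8, with antiderivative exp(u).
Back in r: F(r) = exp(r**2 + 4).
Then F(2) - F(0) = (exp(8)) - (exp(4)) = -exp(4) + exp(8).

-exp(4) + exp(8)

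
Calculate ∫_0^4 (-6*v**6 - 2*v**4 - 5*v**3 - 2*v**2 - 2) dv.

By the power rule, an antiderivative is F(v) = -6*v**7/7 - 2*v**5/5 - 5*v**4/4 - 2*v**3/3 - 2*v.
Then F(4) - F(0) = (-1556488/105) - (0) = -1556488/105.

-1556488/105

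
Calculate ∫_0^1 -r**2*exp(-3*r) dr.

-2/27 + 17*exp(-3)/27

Integrate by parts twice (u = r^2, dv = -exp(-3*r) dr).
An antiderivative is F(r) = (9*r**2 + 6*r + 2)*exp(-3*r)/27.
Then F(1) - F(0) = (17*exp(-3)/27) - (2/27) = -2/27 + 17*exp(-3)/27.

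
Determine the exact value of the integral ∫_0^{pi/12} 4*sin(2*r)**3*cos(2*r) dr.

1/32

Let u = sin(2*r), so du = 2*cos(2*r) dr. When r = 0, u = 0; when r = pi/12, u = 1/2.
The integral becomes 2·∫ u**3 du from 0 to 1/2, with antiderivative u**4/2.
Back in r: F(r) = sin(2*r)**4/2.
Then F(pi/12) - F(0) = (1/32) - (0) = 1/32.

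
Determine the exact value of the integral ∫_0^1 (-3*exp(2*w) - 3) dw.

-3*exp(2)/2 - 3/2

An antiderivative is F(w) = -3*exp(2*w)/2 - 3*w.
Then F(1) - F(0) = (-3*exp(2)/2 - 3) - (-3/2) = -3*exp(2)/2 - 3/2.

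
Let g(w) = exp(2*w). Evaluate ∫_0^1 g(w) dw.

An antiderivative is F(w) = exp(2*w)/2.
Then F(1) - F(0) = (exp(2)/2) - (1/2) = -1/2 + exp(2)/2.

-1/2 + exp(2)/2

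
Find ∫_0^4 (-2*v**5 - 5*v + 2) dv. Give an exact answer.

By the power rule, an antiderivative is F(v) = -v**6/3 - 5*v**2/2 + 2*v.
Then F(4) - F(0) = (-4192/3) - (0) = -4192/3.

-4192/3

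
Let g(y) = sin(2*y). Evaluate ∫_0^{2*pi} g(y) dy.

0

An antiderivative is F(y) = -cos(2*y)/2.
Then F(2*pi) - F(0) = (-1/2) - (-1/2) = 0.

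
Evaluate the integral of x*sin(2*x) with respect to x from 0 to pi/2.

pi/4

Integrate by parts once (u = x, dv = sin(2*x) dx).
An antiderivative is F(x) = -x*cos(2*x)/2 + sin(2*x)/4.
Then F(pi/2) - F(0) = (pi/4) - (0) = pi/4.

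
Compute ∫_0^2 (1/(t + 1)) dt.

log(3)

An antiderivative is F(t) = log(t + 1).
Then F(2) - F(0) = (log(3)) - (0) = log(3).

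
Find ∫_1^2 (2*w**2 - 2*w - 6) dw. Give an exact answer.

By the power rule, an antiderivative is F(w) = 2*w**3/3 - w**2 - 6*w.
Then F(2) - F(1) = (-32/3) - (-19/3) = -13/3.

-13/3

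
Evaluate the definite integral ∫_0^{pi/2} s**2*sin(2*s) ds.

-1/2 + pi**2/8

Integrate by parts twice (u = s^2, dv = sin(2*s) ds).
An antiderivative is F(s) = -s**2*cos(2*s)/2 + s*sin(2*s)/2 + cos(2*s)/4.
Then F(pi/2) - F(0) = (-1/4 + pi**2/8) - (1/4) = -1/2 + pi**2/8.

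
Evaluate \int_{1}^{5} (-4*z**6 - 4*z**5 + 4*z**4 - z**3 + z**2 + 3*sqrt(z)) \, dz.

By the power rule, an antiderivative is F(z) = -4*z**7/7 - 2*z**6/3 + 4*z**5/5 - z**4/4 + 2*z**(3/2) + z**3/3.
Then F(5) - F(1) = (-1474875/28 + 10*sqrt(5)) - (691/420) = -5530954/105 + 10*sqrt(5).

-5530954/105 + 10*sqrt(5)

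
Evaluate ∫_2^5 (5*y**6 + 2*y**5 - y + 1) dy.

By the power rule, an antiderivative is F(y) = 5*y**7/7 + y**6/3 - y**2/2 + y.
Then F(5) - F(2) = (2562185/42) - (2368/21) = 852483/14.

852483/14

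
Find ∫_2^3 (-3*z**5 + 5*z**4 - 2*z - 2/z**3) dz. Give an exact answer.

-4559/36

By the power rule, an antiderivative is F(z) = -z**6/2 + z**5 - z**2 + z**(-2).
Then F(3) - F(2) = (-2347/18) - (-15/4) = -4559/36.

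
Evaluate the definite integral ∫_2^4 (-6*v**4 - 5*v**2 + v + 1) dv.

By the power rule, an antiderivative is F(v) = -6*v**5/5 - 5*v**3/3 + v**2/2 + v.
Then F(4) - F(2) = (-19852/15) - (-716/15) = -19136/15.

-19136/15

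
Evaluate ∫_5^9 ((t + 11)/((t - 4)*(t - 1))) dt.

-4*log(2) + 5*log(5)

Factor the denominator: t**2 - 5*t + 4 = (t - 1)(t - 4).
Partial fractions: (t + 11)/((t - 4)*(t - 1)) = -4/(t - 1) + 5/(t - 4).
An antiderivative is F(t) = 5*log(t - 4) - 4*log(t - 1).
Then F(9) - F(5) = (-12*log(2) + 5*log(5)) - (-8*log(2)) = -4*log(2) + 5*log(5).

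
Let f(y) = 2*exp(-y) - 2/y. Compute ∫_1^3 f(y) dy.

-2*log(3) - 2*exp(-3) + 2*exp(-1)

An antiderivative is F(y) = -2*log(y) - 2*exp(-y).
Then F(3) - F(1) = (-2*log(3) - 2*exp(-3)) - (-2*exp(-1)) = -2*log(3) - 2*exp(-3) + 2*exp(-1).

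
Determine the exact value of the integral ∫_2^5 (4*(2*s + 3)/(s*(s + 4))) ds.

Factor the denominator: s**2 + 4*s = (s + 4)s.
Partial fractions: 4*(2*s + 3)/(s*(s + 4)) = 5/(s + 4) + 3/s.
An antiderivative is F(s) = 3*log(s) + 5*log(s + 4).
Then F(5) - F(2) = (3*log(5) + 10*log(3)) - (5*log(3) + 8*log(2)) = -8*log(2) + 3*log(5) + 5*log(3).

-8*log(2) + 3*log(5) + 5*log(3)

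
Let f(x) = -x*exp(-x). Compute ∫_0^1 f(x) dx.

Integrate by parts once (u = x, dv = -exp(-x) dx).
An antiderivative is F(x) = (x + 1)*exp(-x).
Then F(1) - F(0) = (2*exp(-1)) - (1) = -1 + 2*exp(-1).

-1 + 2*exp(-1)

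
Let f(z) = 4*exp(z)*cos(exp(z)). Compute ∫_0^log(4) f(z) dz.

Let u = exp(z), so du = exp(z) dz. When z = 0, u = 1; when z = log(4), u = 4.
The integral becomes 4·∫ cos(u) du from 1 to 4, with antiderivative 4*sin(u).
Back in z: F(z) = 4*sin(exp(z)).
Then F(log(4)) - F(0) = (4*sin(4)) - (4*sin(1)) = -4*sin(1) + 4*sin(4).

-4*sin(1) + 4*sin(4)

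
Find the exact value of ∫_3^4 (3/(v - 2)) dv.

log(8)

An antiderivative is F(v) = 3*log(v - 2).
Then F(4) - F(3) = (log(8)) - (0) = log(8).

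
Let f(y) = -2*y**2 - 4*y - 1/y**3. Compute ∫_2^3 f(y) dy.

By the power rule, an antiderivative is F(y) = -2*y**3/3 - 2*y**2 + 1/(2*y**2).
Then F(3) - F(2) = (-647/18) - (-317/24) = -1637/72.

-1637/72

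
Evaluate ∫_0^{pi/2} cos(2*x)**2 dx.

pi/4

Use the identity cos^2(2*x) = (1 + cos(4*x))/2.
An antiderivative is F(x) = x/2 + sin(4*x)/8.
Then F(pi/2) - F(0) = (pi/4) - (0) = pi/4.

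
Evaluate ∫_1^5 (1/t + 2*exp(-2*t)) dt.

An antiderivative is F(t) = log(t) - exp(-2*t).
Then F(5) - F(1) = (-exp(-10) + log(5)) - (-exp(-2)) = -exp(-10) + exp(-2) + log(5).

-exp(-10) + exp(-2) + log(5)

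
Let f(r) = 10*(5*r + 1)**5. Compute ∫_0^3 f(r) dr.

5592405

Let u = 5*r + 1, so du = 5 dr. When r = 0, u = 1; when r = 3, u = 16.
The integral becomes 2·∫ u**5 du from 1 to 16, with antiderivative u**6/3.
Back in r: F(r) = (5*r + 1)**6/3.
Then F(3) - F(0) = (16777216/3) - (1/3) = 5592405.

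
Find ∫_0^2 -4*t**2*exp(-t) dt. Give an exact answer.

Integrate by parts twice (u = t^2, dv = -4*exp(-t) dt).
An antiderivative is F(t) = (4*t**2 + 8*t + 8)*exp(-t).
Then F(2) - F(0) = (40*exp(-2)) - (8) = -8 + 40*exp(-2).

-8 + 40*exp(-2)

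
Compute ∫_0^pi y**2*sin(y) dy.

Integrate by parts twice (u = y^2, dv = sin(y) dy).
An antiderivative is F(y) = -y**2*cos(y) + 2*y*sin(y) + 2*cos(y).
Then F(pi) - F(0) = (-2 + pi**2) - (2) = -4 + pi**2.

-4 + pi**2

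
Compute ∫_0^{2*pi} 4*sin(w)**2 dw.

4*pi

Use the identity sin^2(w) = (1 - cos(2*w))/2.
An antiderivative is F(w) = 2*w - sin(2*w).
Then F(2*pi) - F(0) = (4*pi) - (0) = 4*pi.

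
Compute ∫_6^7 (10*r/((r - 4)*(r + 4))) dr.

Factor the denominator: r**2 - 16 = (r + 4)(r - 4).
Partial fractions: 10*r/((r - 4)*(r + 4)) = 5/(r + 4) + 5/(r - 4).
An antiderivative is F(r) = 5*log(r - 4) + 5*log(r + 4).
Then F(7) - F(6) = (5*log(3) + 5*log(11)) - (10*log(2) + 5*log(5)) = -5*log(5) - 10*log(2) + 5*log(3) + 5*log(11).

-5*log(5) - 10*log(2) + 5*log(3) + 5*log(11)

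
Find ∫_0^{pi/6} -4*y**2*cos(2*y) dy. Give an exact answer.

Integrate by parts twice (u = y^2, dv = -4*cos(2*y) dy).
An antiderivative is F(y) = -2*y**2*sin(2*y) - 2*y*cos(2*y) + sin(2*y).
Then F(pi/6) - F(0) = (-pi/6 - sqrt(3)*pi**2/36 + sqrt(3)/2) - (0) = -pi/6 - sqrt(3)*pi**2/36 + sqrt(3)/2.

-pi/6 - sqrt(3)*pi**2/36 + sqrt(3)/2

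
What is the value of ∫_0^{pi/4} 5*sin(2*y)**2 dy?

5*pi/8

Use the identity sin^2(2*y) = (1 - cos(4*y))/2.
An antiderivative is F(y) = 5*y/2 - 5*sin(4*y)/8.
Then F(pi/4) - F(0) = (5*pi/8) - (0) = 5*pi/8.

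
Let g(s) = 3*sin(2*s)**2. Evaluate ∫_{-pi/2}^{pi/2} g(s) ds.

3*pi/2

Use the identity sin^2(2*s) = (1 - cos(4*s))/2.
An antiderivative is F(s) = 3*s/2 - 3*sin(4*s)/8.
Then F(pi/2) - F(-pi/2) = (3*pi/4) - (-3*pi/4) = 3*pi/2.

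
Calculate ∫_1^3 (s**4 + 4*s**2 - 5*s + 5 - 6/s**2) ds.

1036/15

By the power rule, an antiderivative is F(s) = s**5/5 + 4*s**3/3 - 5*s**2/2 + 5*s + 6/s.
Then F(3) - F(1) = (791/10) - (301/30) = 1036/15.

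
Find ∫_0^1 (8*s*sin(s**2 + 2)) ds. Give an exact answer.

4*cos(2) - 4*cos(3)

Let u = s**2 + 2, so du = 2*s ds. When s = 0, u = 2; when s = 1, u = 3.
The integral becomes 4·∫ sin(u) du from 2 to 3, with antiderivative -4*cos(u).
Back in s: F(s) = -4*cos(s**2 + 2).
Then F(1) - F(0) = (-4*cos(3)) - (-4*cos(2)) = 4*cos(2) - 4*cos(3).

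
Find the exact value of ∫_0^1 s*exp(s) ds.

1

Integrate by parts once (u = s, dv = exp(s) ds).
An antiderivative is F(s) = (s - 1)*exp(s).
Then F(1) - F(0) = (0) - (-1) = 1.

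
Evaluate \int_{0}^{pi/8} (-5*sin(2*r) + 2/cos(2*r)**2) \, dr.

-3/2 + 5*sqrt(2)/4

An antiderivative is F(r) = 5*cos(2*r)/2 + tan(2*r).
Then F(pi/8) - F(0) = (1 + 5*sqrt(2)/4) - (5/2) = -3/2 + 5*sqrt(2)/4.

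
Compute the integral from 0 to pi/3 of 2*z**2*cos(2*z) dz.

Integrate by parts twice (u = z^2, dv = 2*cos(2*z) dz).
An antiderivative is F(z) = z**2*sin(2*z) + z*cos(2*z) - sin(2*z)/2.
Then F(pi/3) - F(0) = (-pi/6 - sqrt(3)/4 + sqrt(3)*pi**2/18) - (0) = -pi/6 - sqrt(3)/4 + sqrt(3)*pi**2/18.

-pi/6 - sqrt(3)/4 + sqrt(3)*pi**2/18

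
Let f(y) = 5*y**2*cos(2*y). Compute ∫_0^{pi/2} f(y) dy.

Integrate by parts twice (u = y^2, dv = 5*cos(2*y) dy).
An antiderivative is F(y) = 5*y**2*sin(2*y)/2 + 5*y*cos(2*y)/2 - 5*sin(2*y)/4.
Then F(pi/2) - F(0) = (-5*pi/4) - (0) = -5*pi/4.

-5*pi/4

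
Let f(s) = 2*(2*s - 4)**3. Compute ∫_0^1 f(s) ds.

-60

Let u = 2*s - 4, so du = 2 ds. When s = 0, u = -4; when s = 1, u = -2.
The integral becomes ∫ u**3 du from -4 to -2, with antiderivative u**4/4.
Back in s: F(s) = (2*s - 4)**4/4.
Then F(1) - F(0) = (4) - (64) = -60.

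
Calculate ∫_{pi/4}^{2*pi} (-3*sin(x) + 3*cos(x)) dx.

An antiderivative is F(x) = 3*sin(x) + 3*cos(x).
Then F(2*pi) - F(pi/4) = (3) - (3*sqrt(2)) = 3 - 3*sqrt(2).

3 - 3*sqrt(2)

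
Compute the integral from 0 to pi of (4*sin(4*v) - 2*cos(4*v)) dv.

0

An antiderivative is F(v) = -sin(4*v)/2 - cos(4*v).
Then F(pi) - F(0) = (-1) - (-1) = 0.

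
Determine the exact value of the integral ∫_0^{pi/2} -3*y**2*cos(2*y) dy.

3*pi/4

Integrate by parts twice (u = y^2, dv = -3*cos(2*y) dy).
An antiderivative is F(y) = -3*y**2*sin(2*y)/2 - 3*y*cos(2*y)/2 + 3*sin(2*y)/4.
Then F(pi/2) - F(0) = (3*pi/4) - (0) = 3*pi/4.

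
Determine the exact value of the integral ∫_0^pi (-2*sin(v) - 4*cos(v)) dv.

-4

An antiderivative is F(v) = -4*sin(v) + 2*cos(v).
Then F(pi) - F(0) = (-2) - (2) = -4.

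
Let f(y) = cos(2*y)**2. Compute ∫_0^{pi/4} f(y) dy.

pi/8

Use the identity cos^2(2*y) = (1 + cos(4*y))/2.
An antiderivative is F(y) = y/2 + sin(4*y)/8.
Then F(pi/4) - F(0) = (pi/8) - (0) = pi/8.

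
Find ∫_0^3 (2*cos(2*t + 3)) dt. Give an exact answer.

-sin(3) + sin(9)

Let u = 2*t + 3, so du = 2 dt. When t = 0, u = 3; when t = 3, u = 9.
The integral becomes ∫ cos(u) du from 3 to 9, with antiderivative sin(u).
Back in t: F(t) = sin(2*t + 3).
Then F(3) - F(0) = (sin(9)) - (sin(3)) = -sin(3) + sin(9).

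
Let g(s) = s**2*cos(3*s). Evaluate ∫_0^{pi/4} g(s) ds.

sqrt(2)*(-24*pi - 32 + 9*pi**2)/864

Integrate by parts twice (u = s^2, dv = cos(3*s) ds).
An antiderivative is F(s) = s**2*sin(3*s)/3 + 2*s*cos(3*s)/9 - 2*sin(3*s)/27.
Then F(pi/4) - F(0) = (sqrt(2)*(-24*pi - 32 + 9*pi**2)/864) - (0) = sqrt(2)*(-24*pi - 32 + 9*pi**2)/864.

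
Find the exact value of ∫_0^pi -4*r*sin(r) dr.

-4*pi

Integrate by parts once (u = r, dv = -4*sin(r) dr).
An antiderivative is F(r) = 4*r*cos(r) - 4*sin(r).
Then F(pi) - F(0) = (-4*pi) - (0) = -4*pi.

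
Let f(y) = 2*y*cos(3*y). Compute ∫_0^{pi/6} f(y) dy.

Integrate by parts once (u = y, dv = 2*cos(3*y) dy).
An antiderivative is F(y) = 2*y*sin(3*y)/3 + 2*cos(3*y)/9.
Then F(pi/6) - F(0) = (pi/9) - (2/9) = -2/9 + pi/9.

-2/9 + pi/9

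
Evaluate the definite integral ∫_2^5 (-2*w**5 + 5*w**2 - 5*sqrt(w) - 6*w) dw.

-5055 - 50*sqrt(5)/3 + 20*sqrt(2)/3

By the power rule, an antiderivative is F(w) = -w**6/3 - 10*w**(3/2)/3 + 5*w**3/3 - 3*w**2.
Then F(5) - F(2) = (-5075 - 50*sqrt(5)/3) - (-20 - 20*sqrt(2)/3) = -5055 - 50*sqrt(5)/3 + 20*sqrt(2)/3.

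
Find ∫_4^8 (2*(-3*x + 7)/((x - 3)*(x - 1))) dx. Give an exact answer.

-4*log(7) - 2*log(5) + 4*log(3)

Factor the denominator: x**2 - 4*x + 3 = (x - 1)(x - 3).
Partial fractions: 2*(-3*x + 7)/((x - 3)*(x - 1)) = -4/(x - 1) - 2/(x - 3).
An antiderivative is F(x) = -2*log(x - 3) - 4*log(x - 1).
Then F(8) - F(4) = (-4*log(7) - 2*log(5)) - (-log(81)) = -4*log(7) - 2*log(5) + 4*log(3).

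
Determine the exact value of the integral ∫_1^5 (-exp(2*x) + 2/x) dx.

An antiderivative is F(x) = -exp(2*x)/2 + 2*log(x).
Then F(5) - F(1) = (-exp(10)/2 + log(25)) - (-exp(2)/2) = -exp(10)/2 + log(25) + exp(2)/2.

-exp(10)/2 + log(25) + exp(2)/2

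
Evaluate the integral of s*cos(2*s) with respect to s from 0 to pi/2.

Integrate by parts once (u = s, dv = cos(2*s) ds).
An antiderivative is F(s) = s*sin(2*s)/2 + cos(2*s)/4.
Then F(pi/2) - F(0) = (-1/4) - (1/4) = -1/2.

-1/2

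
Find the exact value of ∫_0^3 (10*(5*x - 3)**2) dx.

Let u = 5*x - 3, so du = 5 dx. When x = 0, u = -3; when x = 3, u = 12.
The integral becomes 2·∫ u**2 du from -3 to 12, with antiderivative 2*u**3/3.
Back in x: F(x) = 2*(5*x - 3)**3/3.
Then F(3) - F(0) = (1152) - (-18) = 1170.

1170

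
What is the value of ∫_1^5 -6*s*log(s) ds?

36 - 75*log(5)

Integrate by parts once (u = ln s, dv = -6*s ds).
An antiderivative is F(s) = -3*s**2*(2*log(s) - 1)/2.
Then F(5) - F(1) = (75/2 - 75*log(5)) - (3/2) = 36 - 75*log(5).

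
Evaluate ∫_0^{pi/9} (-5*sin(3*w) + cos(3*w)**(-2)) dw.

-5/6 + sqrt(3)/3

An antiderivative is F(w) = 5*cos(3*w)/3 + tan(3*w)/3.
Then F(pi/9) - F(0) = (sqrt(3)/3 + 5/6) - (5/3) = -5/6 + sqrt(3)/3.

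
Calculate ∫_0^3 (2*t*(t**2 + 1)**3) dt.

9999/4

Let u = t**2 + 1, so du = 2*t dt. When t = 0, u = 1; when t = 3, u = 10.
The integral becomes ∫ u**3 du from 1 to 10, with antiderivative u**4/4.
Back in t: F(t) = (t**2 + 1)**4/4.
Then F(3) - F(0) = (2500) - (1/4) = 9999/4.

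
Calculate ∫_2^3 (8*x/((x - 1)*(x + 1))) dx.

Factor the denominator: x**2 - 1 = (x + 1)(x - 1).
Partial fractions: 8*x/((x - 1)*(x + 1)) = 4/(x + 1) + 4/(x - 1).
An antiderivative is F(x) = 4*log(x - 1) + 4*log(x + 1).
Then F(3) - F(2) = (12*log(2)) - (log(81)) = -4*log(3) + 12*log(2).

-4*log(3) + 12*log(2)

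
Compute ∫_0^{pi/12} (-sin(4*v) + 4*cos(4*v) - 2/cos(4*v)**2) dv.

An antiderivative is F(v) = sin(4*v) + cos(4*v)/4 - tan(4*v)/2.
Then F(pi/12) - F(0) = (1/8) - (1/4) = -1/8.

-1/8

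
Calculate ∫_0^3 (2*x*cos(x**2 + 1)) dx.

Let u = x**2 + 1, so du = 2*x dx. When x = 0, u = 1; when x = 3, u = 10.
The integral becomes ∫ cos(u) du from 1 to 10, with antiderivative sin(u).
Back in x: F(x) = sin(x**2 + 1).
Then F(3) - F(0) = (sin(10)) - (sin(1)) = -sin(1) + sin(10).

-sin(1) + sin(10)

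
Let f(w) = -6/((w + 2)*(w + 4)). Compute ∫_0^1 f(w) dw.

-3*log(3) - 3*log(2) + 3*log(5)

Factor the denominator: w**2 + 6*w + 8 = (w + 4)(w + 2).
Partial fractions: -6/((w + 2)*(w + 4)) = 3/(w + 4) - 3/(w + 2).
An antiderivative is F(w) = -3*log(w + 2) + 3*log(w + 4).
Then F(1) - F(0) = (-3*log(3) + 3*log(5)) - (log(8)) = -3*log(3) - 3*log(2) + 3*log(5).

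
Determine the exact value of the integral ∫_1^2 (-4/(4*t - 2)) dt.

-log(3)

An antiderivative is F(t) = -log(4*t - 2).
Then F(2) - F(1) = (-log(6)) - (-log(2)) = -log(3).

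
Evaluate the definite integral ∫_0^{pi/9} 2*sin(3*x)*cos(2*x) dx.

Use the identity sin(3*x)cos(2*x) = [sin(5*x) + sin(x)]/2.
An antiderivative is F(x) = -cos(x) - cos(5*x)/5.
Then F(pi/9) - F(0) = (-cos(pi/9) + sin(pi/18)/5) - (-6/5) = -cos(pi/9) + sin(pi/18)/5 + 6/5.

-cos(pi/9) + sin(pi/18)/5 + 6/5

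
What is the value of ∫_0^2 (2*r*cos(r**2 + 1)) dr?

Let u = r**2 + 1, so du = 2*r dr. When r = 0, u = 1; when r = 2, u = 5.
The integral becomes ∫ cos(u) du from 1 to 5, with antiderivative sin(u).
Back in r: F(r) = sin(r**2 + 1).
Then F(2) - F(0) = (sin(5)) - (sin(1)) = sin(5) - sin(1).

sin(5) - sin(1)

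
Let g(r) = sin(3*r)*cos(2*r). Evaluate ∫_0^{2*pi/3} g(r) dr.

Use the identity sin(3*r)cos(2*r) = [sin(5*r) + sin(r)]/2.
An antiderivative is F(r) = -cos(r)/2 - cos(5*r)/10.
Then F(2*pi/3) - F(0) = (3/10) - (-3/5) = 9/10.

9/10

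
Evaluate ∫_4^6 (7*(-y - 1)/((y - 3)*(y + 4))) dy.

-3*log(5) - 4*log(3) + 6*log(2)

Factor the denominator: y**2 + y - 12 = (y + 4)(y - 3).
Partial fractions: 7*(-y - 1)/((y - 3)*(y + 4)) = -3/(y + 4) - 4/(y - 3).
An antiderivative is F(y) = -4*log(y - 3) - 3*log(y + 4).
Then F(6) - F(4) = (-3*log(5) - 4*log(3) - 3*log(2)) - (-9*log(2)) = -3*log(5) - 4*log(3) + 6*log(2).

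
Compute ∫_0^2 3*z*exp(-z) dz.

3 - 9*exp(-2)

Integrate by parts once (u = z, dv = 3*exp(-z) dz).
An antiderivative is F(z) = (-3*z - 3)*exp(-z).
Then F(2) - F(0) = (-9*exp(-2)) - (-3) = 3 - 9*exp(-2).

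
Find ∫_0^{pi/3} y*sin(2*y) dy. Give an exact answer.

sqrt(3)/8 + pi/12

Integrate by parts once (u = y, dv = sin(2*y) dy).
An antiderivative is F(y) = -y*cos(2*y)/2 + sin(2*y)/4.
Then F(pi/3) - F(0) = (sqrt(3)/8 + pi/12) - (0) = sqrt(3)/8 + pi/12.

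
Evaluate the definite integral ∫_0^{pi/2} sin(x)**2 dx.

Use the identity sin^2(x) = (1 - cos(2*x))/2.
An antiderivative is F(x) = x/2 - sin(2*x)/4.
Then F(pi/2) - F(0) = (pi/4) - (0) = pi/4.

pi/4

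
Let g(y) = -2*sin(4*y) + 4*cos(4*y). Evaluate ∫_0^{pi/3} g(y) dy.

An antiderivative is F(y) = sin(4*y) + cos(4*y)/2.
Then F(pi/3) - F(0) = (-sqrt(3)/2 - 1/4) - (1/2) = -sqrt(3)/2 - 3/4.

-sqrt(3)/2 - 3/4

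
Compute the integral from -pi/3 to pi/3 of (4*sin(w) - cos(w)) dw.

An antiderivative is F(w) = -sin(w) - 4*cos(w).
Then F(pi/3) - F(-pi/3) = (-2 - sqrt(3)/2) - (-2 + sqrt(3)/2) = -sqrt(3).

-sqrt(3)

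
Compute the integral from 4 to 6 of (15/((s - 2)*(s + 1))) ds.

Factor the denominator: s**2 - s - 2 = (s + 1)(s - 2).
Partial fractions: 15/((s - 2)*(s + 1)) = -5/(s + 1) + 5/(s - 2).
An antiderivative is F(s) = 5*log(s - 2) - 5*log(s + 1).
Then F(6) - F(4) = (-5*log(7) + 10*log(2)) - (-5*log(5) + 5*log(2)) = -5*log(7) + 5*log(2) + 5*log(5).

-5*log(7) + 5*log(2) + 5*log(5)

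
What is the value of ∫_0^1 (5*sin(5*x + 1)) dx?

-cos(6) + cos(1)

Let u = 5*x + 1, so du = 5 dx. When x = 0, u = 1; when x = 1, u = 6.
The integral becomes ∫ sin(u) du from 1 to 6, with antiderivative -cos(u).
Back in x: F(x) = -cos(5*x + 1).
Then F(1) - F(0) = (-cos(6)) - (-cos(1)) = -cos(6) + cos(1).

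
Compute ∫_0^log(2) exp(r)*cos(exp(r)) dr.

Let u = exp(r), so du = exp(r) dr. When r = 0, u = 1; when r = log(2), u = 2.
The integral becomes ∫ cos(u) du from 1 to 2, with antiderivative sin(u).
Back in r: F(r) = sin(exp(r)).
Then F(log(2)) - F(0) = (sin(2)) - (sin(1)) = -sin(1) + sin(2).

-sin(1) + sin(2)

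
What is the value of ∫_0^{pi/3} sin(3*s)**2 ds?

pi/6

Use the identity sin^2(3*s) = (1 - cos(6*s))/2.
An antiderivative is F(s) = s/2 - sin(6*s)/12.
Then F(pi/3) - F(0) = (pi/6) - (0) = pi/6.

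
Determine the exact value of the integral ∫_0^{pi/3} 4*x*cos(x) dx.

-2 + 2*sqrt(3)*pi/3

Integrate by parts once (u = x, dv = 4*cos(x) dx).
An antiderivative is F(x) = 4*x*sin(x) + 4*cos(x).
Then F(pi/3) - F(0) = (2 + 2*sqrt(3)*pi/3) - (4) = -2 + 2*sqrt(3)*pi/3.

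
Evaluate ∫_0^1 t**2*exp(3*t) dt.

-2/27 + 5*exp(3)/27

Integrate by parts twice (u = t^2, dv = exp(3*t) dt).
An antiderivative is F(t) = (9*t**2 - 6*t + 2)*exp(3*t)/27.
Then F(1) - F(0) = (5*exp(3)/27) - (2/27) = -2/27 + 5*exp(3)/27.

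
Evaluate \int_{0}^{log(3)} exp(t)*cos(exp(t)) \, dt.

-sin(1) + sin(3)

Let u = exp(t), so du = exp(t) dt. When t = 0, u = 1; when t = log(3), u = 3.
The integral becomes ∫ cos(u) du from 1 to 3, with antiderivative sin(u).
Back in t: F(t) = sin(exp(t)).
Then F(log(3)) - F(0) = (sin(3)) - (sin(1)) = -sin(1) + sin(3).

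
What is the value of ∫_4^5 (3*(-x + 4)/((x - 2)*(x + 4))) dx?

-7*log(3) + 11*log(2)

Factor the denominator: x**2 + 2*x - 8 = (x + 4)(x - 2).
Partial fractions: 3*(-x + 4)/((x - 2)*(x + 4)) = -4/(x + 4) + 1/(x - 2).
An antiderivative is F(x) = log(x - 2) - 4*log(x + 4).
Then F(5) - F(4) = (-7*log(3)) - (-11*log(2)) = -7*log(3) + 11*log(2).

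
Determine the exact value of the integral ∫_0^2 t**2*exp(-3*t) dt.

Integrate by parts twice (u = t^2, dv = exp(-3*t) dt).
An antiderivative is F(t) = (-9*t**2 - 6*t - 2)*exp(-3*t)/27.
Then F(2) - F(0) = (-50*exp(-6)/27) - (-2/27) = 2/27 - 50*exp(-6)/27.

2/27 - 50*exp(-6)/27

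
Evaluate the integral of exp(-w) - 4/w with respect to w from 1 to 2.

An antiderivative is F(w) = -4*log(w) - exp(-w).
Then F(2) - F(1) = (-4*log(2) - exp(-2)) - (-exp(-1)) = -4*log(2) - exp(-2) + exp(-1).

-4*log(2) - exp(-2) + exp(-1)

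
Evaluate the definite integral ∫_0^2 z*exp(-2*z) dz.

(-5 + exp(4))*exp(-4)/4

Integrate by parts once (u = z, dv = exp(-2*z) dz).
An antiderivative is F(z) = (-2*z - 1)*exp(-2*z)/4.
Then F(2) - F(0) = (-5*exp(-4)/4) - (-1/4) = (-5 + exp(4))*exp(-4)/4.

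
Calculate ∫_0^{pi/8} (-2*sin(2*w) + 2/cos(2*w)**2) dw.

sqrt(2)/2

An antiderivative is F(w) = cos(2*w) + tan(2*w).
Then F(pi/8) - F(0) = (sqrt(2)/2 + 1) - (1) = sqrt(2)/2.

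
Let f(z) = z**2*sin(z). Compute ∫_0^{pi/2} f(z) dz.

Integrate by parts twice (u = z^2, dv = sin(z) dz).
An antiderivative is F(z) = -z**2*cos(z) + 2*z*sin(z) + 2*cos(z).
Then F(pi/2) - F(0) = (pi) - (2) = -2 + pi.

-2 + pi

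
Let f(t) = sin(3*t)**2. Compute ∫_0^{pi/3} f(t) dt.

pi/6

Use the identity sin^2(3*t) = (1 - cos(6*t))/2.
An antiderivative is F(t) = t/2 - sin(6*t)/12.
Then F(pi/3) - F(0) = (pi/6) - (0) = pi/6.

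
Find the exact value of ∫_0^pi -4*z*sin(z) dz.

-4*pi

Integrate by parts once (u = z, dv = -4*sin(z) dz).
An antiderivative is F(z) = 4*z*cos(z) - 4*sin(z).
Then F(pi) - F(0) = (-4*pi) - (0) = -4*pi.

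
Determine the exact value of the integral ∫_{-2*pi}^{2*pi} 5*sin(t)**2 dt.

10*pi

Use the identity sin^2(t) = (1 - cos(2*t))/2.
An antiderivative is F(t) = 5*t/2 - 5*sin(2*t)/4.
Then F(2*pi) - F(-2*pi) = (5*pi) - (-5*pi) = 10*pi.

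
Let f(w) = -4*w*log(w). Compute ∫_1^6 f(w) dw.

-72*log(3) - 72*log(2) + 35

Integrate by parts once (u = ln w, dv = -4*w dw).
An antiderivative is F(w) = -w**2*(2*log(w) - 1).
Then F(6) - F(1) = (-72*log(3) - 72*log(2) + 36) - (1) = -72*log(3) - 72*log(2) + 35.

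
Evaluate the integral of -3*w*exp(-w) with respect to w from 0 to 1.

-3 + 6*exp(-1)

Integrate by parts once (u = w, dv = -3*exp(-w) dw).
An antiderivative is F(w) = (3*w + 3)*exp(-w).
Then F(1) - F(0) = (6*exp(-1)) - (3) = -3 + 6*exp(-1).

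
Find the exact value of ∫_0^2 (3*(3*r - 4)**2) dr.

Let u = 3*r - 4, so du = 3 dr. When r = 0, u = -4; when r = 2, u = 2.
The integral becomes ∫ u**2 du from -4 to 2, with antiderivative u**3/3.
Back in r: F(r) = (3*r - 4)**3/3.
Then F(2) - F(0) = (8/3) - (-64/3) = 24.

24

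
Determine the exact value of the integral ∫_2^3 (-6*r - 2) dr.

-17

By the power rule, an antiderivative is F(r) = -3*r**2 - 2*r.
Then F(3) - F(2) = (-33) - (-16) = -17.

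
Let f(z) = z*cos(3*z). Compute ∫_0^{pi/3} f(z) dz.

Integrate by parts once (u = z, dv = cos(3*z) dz).
An antiderivative is F(z) = z*sin(3*z)/3 + cos(3*z)/9.
Then F(pi/3) - F(0) = (-1/9) - (1/9) = -2/9.

-2/9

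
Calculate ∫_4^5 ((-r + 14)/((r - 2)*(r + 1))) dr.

-9*log(2) - log(3) + 5*log(5)

Factor the denominator: r**2 - r - 2 = (r + 1)(r - 2).
Partial fractions: (-r + 14)/((r - 2)*(r + 1)) = -5/(r + 1) + 4/(r - 2).
An antiderivative is F(r) = 4*log(r - 2) - 5*log(r + 1).
Then F(5) - F(4) = (-log(96)) - (-5*log(5) + 4*log(2)) = -9*log(2) - log(3) + 5*log(5).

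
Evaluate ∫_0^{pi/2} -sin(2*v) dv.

An antiderivative is F(v) = cos(2*v)/2.
Then F(pi/2) - F(0) = (-1/2) - (1/2) = -1.

-1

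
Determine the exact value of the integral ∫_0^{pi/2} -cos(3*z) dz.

An antiderivative is F(z) = -sin(3*z)/3.
Then F(pi/2) - F(0) = (1/3) - (0) = 1/3.

1/3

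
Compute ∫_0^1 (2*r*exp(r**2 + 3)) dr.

-exp(3) + exp(4)

Let u = r**2 + 3, so du = 2*r dr. When r = 0, u = 3; when r = 1, u = 4.
The integral becomes ∫ exp(u) du from 3 to 4, with antiderivative exp(u).
Back in r: F(r) = exp(r**2 + 3).
Then F(1) - F(0) = (exp(4)) - (exp(3)) = -exp(3) + exp(4).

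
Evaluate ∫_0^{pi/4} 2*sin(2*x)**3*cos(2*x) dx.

1/4

Let u = sin(2*x), so du = 2*cos(2*x) dx. When x = 0, u = 0; when x = pi/4, u = 1.
The integral becomes ∫ u**3 du from 0 to 1, with antiderivative u**4/4.
Back in x: F(x) = sin(2*x)**4/4.
Then F(pi/4) - F(0) = (1/4) - (0) = 1/4.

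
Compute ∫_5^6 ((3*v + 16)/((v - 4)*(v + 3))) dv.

Factor the denominator: v**2 - v - 12 = (v + 3)(v - 4).
Partial fractions: (3*v + 16)/((v - 4)*(v + 3)) = -1/(v + 3) + 4/(v - 4).
An antiderivative is F(v) = 4*log(v - 4) - log(v + 3).
Then F(6) - F(5) = (log(16/9)) - (-log(8)) = -2*log(3) + 7*log(2).

-2*log(3) + 7*log(2)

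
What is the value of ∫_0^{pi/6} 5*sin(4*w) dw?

An antiderivative is F(w) = -5*cos(4*w)/4.
Then F(pi/6) - F(0) = (5/8) - (-5/4) = 15/8.

15/8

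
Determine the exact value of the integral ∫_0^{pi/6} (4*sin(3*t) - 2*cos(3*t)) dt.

2/3

An antiderivative is F(t) = -2*sin(3*t)/3 - 4*cos(3*t)/3.
Then F(pi/6) - F(0) = (-2/3) - (-4/3) = 2/3.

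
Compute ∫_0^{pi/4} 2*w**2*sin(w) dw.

Integrate by parts twice (u = w^2, dv = 2*sin(w) dw).
An antiderivative is F(w) = -2*w**2*cos(w) + 4*w*sin(w) + 4*cos(w).
Then F(pi/4) - F(0) = (sqrt(2)*(-pi**2 + 8*pi + 32)/16) - (4) = -4 - sqrt(2)*pi**2/16 + sqrt(2)*pi/2 + 2*sqrt(2).

-4 - sqrt(2)*pi**2/16 + sqrt(2)*pi/2 + 2*sqrt(2)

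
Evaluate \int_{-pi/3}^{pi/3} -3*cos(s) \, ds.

An antiderivative is F(s) = -3*sin(s).
Then F(pi/3) - F(-pi/3) = (-3*sqrt(3)/2) - (3*sqrt(3)/2) = -3*sqrt(3).

-3*sqrt(3)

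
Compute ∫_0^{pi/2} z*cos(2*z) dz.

-1/2

Integrate by parts once (u = z, dv = cos(2*z) dz).
An antiderivative is F(z) = z*sin(2*z)/2 + cos(2*z)/4.
Then F(pi/2) - F(0) = (-1/4) - (1/4) = -1/2.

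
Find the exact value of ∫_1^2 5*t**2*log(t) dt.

Integrate by parts once (u = ln t, dv = 5*t**2 dt).
An antiderivative is F(t) = 5*t**3*(3*log(t) - 1)/9.
Then F(2) - F(1) = (-40/9 + 40*log(2)/3) - (-5/9) = -35/9 + 40*log(2)/3.

-35/9 + 40*log(2)/3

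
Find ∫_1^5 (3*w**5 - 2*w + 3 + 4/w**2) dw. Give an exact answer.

By the power rule, an antiderivative is F(w) = w**6/2 - w**2 + 3*w - 4/w.
Then F(5) - F(1) = (78017/10) - (-3/2) = 39016/5.

39016/5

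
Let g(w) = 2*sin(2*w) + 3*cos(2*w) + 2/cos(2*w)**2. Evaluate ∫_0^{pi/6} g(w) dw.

An antiderivative is F(w) = 3*sin(2*w)/2 - cos(2*w) + tan(2*w).
Then F(pi/6) - F(0) = (-1/2 + 7*sqrt(3)/4) - (-1) = 1/2 + 7*sqrt(3)/4.

1/2 + 7*sqrt(3)/4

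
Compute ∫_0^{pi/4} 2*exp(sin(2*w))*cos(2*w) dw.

Let u = sin(2*w), so du = 2*cos(2*w) dw. When w = 0, u = 0; when w = pi/4, u = 1.
The integral becomes ∫ exp(u) du from 0 to 1, with antiderivative exp(u).
Back in w: F(w) = exp(sin(2*w)).
Then F(pi/4) - F(0) = (E) - (1) = -1 + E.

-1 + E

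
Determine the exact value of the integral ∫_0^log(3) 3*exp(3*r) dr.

26

Let u = exp(r), so du = exp(r) dr. When r = 0, u = 1; when r = log(3), u = 3.
The integral becomes 3·∫ u**2 du from 1 to 3, with antiderivative u**3.
Back in r: F(r) = exp(3*r).
Then F(log(3)) - F(0) = (27) - (1) = 26.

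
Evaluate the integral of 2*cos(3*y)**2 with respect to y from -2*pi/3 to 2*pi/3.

Use the identity cos^2(3*y) = (1 + cos(6*y))/2.
An antiderivative is F(y) = y + sin(6*y)/6.
Then F(2*pi/3) - F(-2*pi/3) = (2*pi/3) - (-2*pi/3) = 4*pi/3.

4*pi/3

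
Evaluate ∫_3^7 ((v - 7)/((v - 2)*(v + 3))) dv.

Factor the denominator: v**2 + v - 6 = (v + 3)(v - 2).
Partial fractions: (v - 7)/((v - 2)*(v + 3)) = 2/(v + 3) - 1/(v - 2).
An antiderivative is F(v) = -log(v - 2) + 2*log(v + 3).
Then F(7) - F(3) = (log(20)) - (log(36)) = log(5/9).

log(5/9)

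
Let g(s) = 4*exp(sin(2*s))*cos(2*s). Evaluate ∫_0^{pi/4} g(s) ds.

-2 + 2*E

Let u = sin(2*s), so du = 2*cos(2*s) ds. When s = 0, u = 0; when s = pi/4, u = 1.
The integral becomes 2·∫ exp(u) du from 0 to 1, with antiderivative 2*exp(u).
Back in s: F(s) = 2*exp(sin(2*s)).
Then F(pi/4) - F(0) = (2*E) - (2) = -2 + 2*E.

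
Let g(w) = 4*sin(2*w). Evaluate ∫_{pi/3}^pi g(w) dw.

An antiderivative is F(w) = -2*cos(2*w).
Then F(pi) - F(pi/3) = (-2) - (1) = -3.

-3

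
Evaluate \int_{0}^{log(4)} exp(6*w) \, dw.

1365/2

Let u = exp(w), so du = exp(w) dw. When w = 0, u = 1; when w = log(4), u = 4.
The integral becomes ∫ u**5 du from 1 to 4, with antiderivative u**6/6.
Back in w: F(w) = exp(6*w)/6.
Then F(log(4)) - F(0) = (2048/3) - (1/6) = 1365/2.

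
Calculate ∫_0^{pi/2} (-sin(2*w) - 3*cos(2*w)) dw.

-1

An antiderivative is F(w) = -3*sin(2*w)/2 + cos(2*w)/2.
Then F(pi/2) - F(0) = (-1/2) - (1/2) = -1.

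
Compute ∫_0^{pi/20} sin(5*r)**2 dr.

Use the identity sin^2(5*r) = (1 - cos(10*r))/2.
An antiderivative is F(r) = r/2 - sin(10*r)/20.
Then F(pi/20) - F(0) = (-1/20 + pi/40) - (0) = -1/20 + pi/40.

-1/20 + pi/40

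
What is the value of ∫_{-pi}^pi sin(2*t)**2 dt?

pi

Use the identity sin^2(2*t) = (1 - cos(4*t))/2.
An antiderivative is F(t) = t/2 - sin(4*t)/8.
Then F(pi) - F(-pi) = (pi/2) - (-pi/2) = pi.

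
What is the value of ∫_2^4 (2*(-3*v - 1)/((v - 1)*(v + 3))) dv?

Factor the denominator: v**2 + 2*v - 3 = (v + 3)(v - 1).
Partial fractions: 2*(-3*v - 1)/((v - 1)*(v + 3)) = -4/(v + 3) - 2/(v - 1).
An antiderivative is F(v) = -2*log(v - 1) - 4*log(v + 3).
Then F(4) - F(2) = (-4*log(7) - 2*log(3)) - (-4*log(5)) = -4*log(7) - 2*log(3) + 4*log(5).

-4*log(7) - 2*log(3) + 4*log(5)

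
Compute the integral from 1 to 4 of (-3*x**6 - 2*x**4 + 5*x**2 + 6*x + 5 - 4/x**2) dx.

By the power rule, an antiderivative is F(x) = -3*x**7/7 - 2*x**5/5 + 5*x**3/3 + 3*x**2 + 5*x + 4/x.
Then F(4) - F(1) = (-761843/105) - (1348/105) = -254397/35.

-254397/35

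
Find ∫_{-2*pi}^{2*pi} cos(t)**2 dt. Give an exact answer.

2*pi

Use the identity cos^2(t) = (1 + cos(2*t))/2.
An antiderivative is F(t) = t/2 + sin(2*t)/4.
Then F(2*pi) - F(-2*pi) = (pi) - (-pi) = 2*pi.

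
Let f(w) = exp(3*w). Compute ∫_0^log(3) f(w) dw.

Let u = exp(w), so du = exp(w) dw. When w = 0, u = 1; when w = log(3), u = 3.
The integral becomes ∫ u**2 du from 1 to 3, with antiderivative u**3/3.
Back in w: F(w) = exp(3*w)/3.
Then F(log(3)) - F(0) = (9) - (1/3) = 26/3.

26/3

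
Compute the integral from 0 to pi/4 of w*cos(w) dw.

Integrate by parts once (u = w, dv = cos(w) dw).
An antiderivative is F(w) = w*sin(w) + cos(w).
Then F(pi/4) - F(0) = (sqrt(2)*(pi + 4)/8) - (1) = -1 + sqrt(2)*pi/8 + sqrt(2)/2.

-1 + sqrt(2)*pi/8 + sqrt(2)/2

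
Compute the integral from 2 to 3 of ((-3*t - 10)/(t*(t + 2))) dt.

Factor the denominator: t**2 + 2*t = (t + 2)t.
Partial fractions: (-3*t - 10)/(t*(t + 2)) = 2/(t + 2) - 5/t.
An antiderivative is F(t) = -5*log(t) + 2*log(t + 2).
Then F(3) - F(2) = (-5*log(3) + 2*log(5)) - (-log(2)) = -5*log(3) + log(2) + 2*log(5).

-5*log(3) + log(2) + 2*log(5)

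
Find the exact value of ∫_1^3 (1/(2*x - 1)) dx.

log(5)/2

An antiderivative is F(x) = log(2*x - 1)/2.
Then F(3) - F(1) = (log(5)/2) - (0) = log(5)/2.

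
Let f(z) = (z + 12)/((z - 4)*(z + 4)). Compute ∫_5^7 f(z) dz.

log(81/11)

Factor the denominator: z**2 - 16 = (z + 4)(z - 4).
Partial fractions: (z + 12)/((z - 4)*(z + 4)) = -1/(z + 4) + 2/(z - 4).
An antiderivative is F(z) = 2*log(z - 4) - log(z + 4).
Then F(7) - F(5) = (log(9/11)) - (-log(9)) = log(81/11).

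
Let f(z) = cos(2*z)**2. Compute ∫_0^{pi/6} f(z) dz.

Use the identity cos^2(2*z) = (1 + cos(4*z))/2.
An antiderivative is F(z) = z/2 + sin(4*z)/8.
Then F(pi/6) - F(0) = (sqrt(3)/16 + pi/12) - (0) = sqrt(3)/16 + pi/12.

sqrt(3)/16 + pi/12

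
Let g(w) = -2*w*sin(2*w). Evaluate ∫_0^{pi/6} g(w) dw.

-sqrt(3)/4 + pi/12

Integrate by parts once (u = w, dv = -2*sin(2*w) dw).
An antiderivative is F(w) = w*cos(2*w) - sin(2*w)/2.
Then F(pi/6) - F(0) = (-sqrt(3)/4 + pi/12) - (0) = -sqrt(3)/4 + pi/12.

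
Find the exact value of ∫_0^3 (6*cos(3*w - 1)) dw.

2*sin(1) + 2*sin(8)

Let u = 3*w - 1, so du = 3 dw. When w = 0, u = -1; when w = 3, u = 8.
The integral becomes 2·∫ cos(u) du from -1 to 8, with antiderivative 2*sin(u).
Back in w: F(w) = 2*sin(3*w - 1).
Then F(3) - F(0) = (2*sin(8)) - (-2*sin(1)) = 2*sin(1) + 2*sin(8).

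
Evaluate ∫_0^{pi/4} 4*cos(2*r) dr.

An antiderivative is F(r) = 2*sin(2*r).
Then F(pi/4) - F(0) = (2) - (0) = 2.

2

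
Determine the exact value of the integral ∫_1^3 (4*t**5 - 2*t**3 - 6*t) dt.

By the power rule, an antiderivative is F(t) = 2*t**6/3 - t**4/2 - 3*t**2.
Then F(3) - F(1) = (837/2) - (-17/6) = 1264/3.

1264/3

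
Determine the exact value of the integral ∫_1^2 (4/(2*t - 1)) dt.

log(9)

An antiderivative is F(t) = 2*log(2*t - 1).
Then F(2) - F(1) = (log(9)) - (0) = log(9).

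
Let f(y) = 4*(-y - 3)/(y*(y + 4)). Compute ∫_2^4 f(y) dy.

log(3/32)

Factor the denominator: y**2 + 4*y = (y + 4)y.
Partial fractions: 4*(-y - 3)/(y*(y + 4)) = -1/(y + 4) - 3/y.
An antiderivative is F(y) = -3*log(y) - log(y + 4).
Then F(4) - F(2) = (-9*log(2)) - (-log(48)) = log(3/32).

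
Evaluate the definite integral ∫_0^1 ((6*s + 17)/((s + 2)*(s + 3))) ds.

log(81/8)

Factor the denominator: s**2 + 5*s + 6 = (s + 3)(s + 2).
Partial fractions: (6*s + 17)/((s + 2)*(s + 3)) = 1/(s + 3) + 5/(s + 2).
An antiderivative is F(s) = 5*log(s + 2) + log(s + 3).
Then F(1) - F(0) = (2*log(2) + 5*log(3)) - (log(96)) = log(81/8).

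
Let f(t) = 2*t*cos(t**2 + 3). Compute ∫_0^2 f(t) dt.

-sin(3) + sin(7)

Let u = t**2 + 3, so du = 2*t dt. When t = 0, u = 3; when t = 2, u = 7.
The integral becomes ∫ cos(u) du from 3 to 7, with antiderivative sin(u).
Back in t: F(t) = sin(t**2 + 3).
Then F(2) - F(0) = (sin(7)) - (sin(3)) = -sin(3) + sin(7).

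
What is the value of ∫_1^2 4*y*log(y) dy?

Integrate by parts once (u = ln y, dv = 4*y dy).
An antiderivative is F(y) = y**2*(2*log(y) - 1).
Then F(2) - F(1) = (-4 + 8*log(2)) - (-1) = -3 + 8*log(2).

-3 + 8*log(2)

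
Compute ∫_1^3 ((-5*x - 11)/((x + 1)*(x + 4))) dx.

Factor the denominator: x**2 + 5*x + 4 = (x + 4)(x + 1).
Partial fractions: (-5*x - 11)/((x + 1)*(x + 4)) = -3/(x + 4) - 2/(x + 1).
An antiderivative is F(x) = -2*log(x + 1) - 3*log(x + 4).
Then F(3) - F(1) = (-3*log(7) - 4*log(2)) - (-3*log(5) - 2*log(2)) = -3*log(7) - 2*log(2) + 3*log(5).

-3*log(7) - 2*log(2) + 3*log(5)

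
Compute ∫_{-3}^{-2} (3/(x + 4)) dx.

An antiderivative is F(x) = 3*log(x + 4).
Then F(-2) - F(-3) = (log(8)) - (0) = log(8).

log(8)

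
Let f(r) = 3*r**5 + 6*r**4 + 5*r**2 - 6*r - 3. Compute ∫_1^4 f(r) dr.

33261/10

By the power rule, an antiderivative is F(r) = r**6/2 + 6*r**5/5 + 5*r**3/3 - 3*r**2 - 3*r.
Then F(4) - F(1) = (49852/15) - (-79/30) = 33261/10.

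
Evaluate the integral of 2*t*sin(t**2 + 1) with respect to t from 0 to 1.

-cos(2) + cos(1)

Let u = t**2 + 1, so du = 2*t dt. When t = 0, u = 1; when t = 1, u = 2.
The integral becomes ∫ sin(u) du from 1 to 2, with antiderivative -cos(u).
Back in t: F(t) = -cos(t**2 + 1).
Then F(1) - F(0) = (-cos(2)) - (-cos(1)) = -cos(2) + cos(1).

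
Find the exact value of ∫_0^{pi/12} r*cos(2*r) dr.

Integrate by parts once (u = r, dv = cos(2*r) dr).
An antiderivative is F(r) = r*sin(2*r)/2 + cos(2*r)/4.
Then F(pi/12) - F(0) = (pi/48 + sqrt(3)/8) - (1/4) = -1/4 + pi/48 + sqrt(3)/8.

-1/4 + pi/48 + sqrt(3)/8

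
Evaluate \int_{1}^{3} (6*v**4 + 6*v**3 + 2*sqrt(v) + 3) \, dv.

By the power rule, an antiderivative is F(v) = 6*v**5/5 + 3*v**4/2 + 4*v**(3/2)/3 + 3*v.
Then F(3) - F(1) = (4*sqrt(3) + 4221/10) - (211/30) = 4*sqrt(3) + 6226/15.

4*sqrt(3) + 6226/15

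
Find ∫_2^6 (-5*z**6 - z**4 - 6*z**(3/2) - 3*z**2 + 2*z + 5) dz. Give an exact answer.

By the power rule, an antiderivative is F(z) = -5*z**7/7 - 12*z**(5/2)/5 - z**5/5 - z**3 + z**2 + 5*z.
Then F(6) - F(2) = (-7058082/35 - 432*sqrt(6)/5) - (-3214/35 - 48*sqrt(2)/5) = -7054868/35 - 432*sqrt(6)/5 + 48*sqrt(2)/5.

-7054868/35 - 432*sqrt(6)/5 + 48*sqrt(2)/5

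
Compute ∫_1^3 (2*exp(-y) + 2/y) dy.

-2*exp(-3) + 2*exp(-1) + 2*log(3)

An antiderivative is F(y) = 2*log(y) - 2*exp(-y).
Then F(3) - F(1) = (-2*exp(-3) + 2*log(3)) - (-2*exp(-1)) = -2*exp(-3) + 2*exp(-1) + 2*log(3).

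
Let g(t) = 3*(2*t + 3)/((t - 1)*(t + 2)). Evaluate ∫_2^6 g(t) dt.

Factor the denominator: t**2 + t - 2 = (t + 2)(t - 1).
Partial fractions: 3*(2*t + 3)/((t - 1)*(t + 2)) = 1/(t + 2) + 5/(t - 1).
An antiderivative is F(t) = 5*log(t - 1) + log(t + 2).
Then F(6) - F(2) = (3*log(2) + 5*log(5)) - (log(4)) = log(2) + 5*log(5).

log(2) + 5*log(5)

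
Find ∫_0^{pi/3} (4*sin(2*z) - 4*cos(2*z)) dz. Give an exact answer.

An antiderivative is F(z) = -2*sin(2*z) - 2*cos(2*z).
Then F(pi/3) - F(0) = (1 - sqrt(3)) - (-2) = 3 - sqrt(3).

3 - sqrt(3)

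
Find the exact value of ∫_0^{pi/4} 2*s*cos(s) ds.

-2 + sqrt(2)*pi/4 + sqrt(2)

Integrate by parts once (u = s, dv = 2*cos(s) ds).
An antiderivative is F(s) = 2*s*sin(s) + 2*cos(s).
Then F(pi/4) - F(0) = (sqrt(2)*(pi + 4)/4) - (2) = -2 + sqrt(2)*pi/4 + sqrt(2).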